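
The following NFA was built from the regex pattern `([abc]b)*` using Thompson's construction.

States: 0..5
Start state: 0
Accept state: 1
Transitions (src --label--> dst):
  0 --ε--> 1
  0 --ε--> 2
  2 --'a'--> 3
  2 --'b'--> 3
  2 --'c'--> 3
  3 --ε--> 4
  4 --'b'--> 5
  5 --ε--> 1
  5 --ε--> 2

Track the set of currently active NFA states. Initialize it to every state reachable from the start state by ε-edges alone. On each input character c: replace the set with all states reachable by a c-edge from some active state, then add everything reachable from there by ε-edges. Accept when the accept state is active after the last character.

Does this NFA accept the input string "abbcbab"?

Answer: REJECT

Derivation:
initial (ε-close {0}): {0,1,2}
'a' @ 1: {3,4}
'b' @ 2: {1,2,5}  [accepting]
'b' @ 3: {3,4}
'c' @ 4: {}  — state set empty
rest 'bab' ignored (set empty)
final: {}; accept 1 not in set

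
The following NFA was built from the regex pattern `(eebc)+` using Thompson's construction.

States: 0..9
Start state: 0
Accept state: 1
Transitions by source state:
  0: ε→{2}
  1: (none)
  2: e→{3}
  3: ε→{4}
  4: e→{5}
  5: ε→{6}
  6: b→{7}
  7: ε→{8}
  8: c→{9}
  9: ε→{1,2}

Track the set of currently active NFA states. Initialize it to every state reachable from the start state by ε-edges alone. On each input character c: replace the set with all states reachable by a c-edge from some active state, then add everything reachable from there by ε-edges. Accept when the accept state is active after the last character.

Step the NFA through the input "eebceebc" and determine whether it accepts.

Answer: ACCEPT

Steps:
start: ε-closure({0}) = {0,2}
'e' @ 1: {3,4}
'e' @ 2: {5,6}
'b' @ 3: {7,8}
'c' @ 4: {1,2,9}  ✓accept
'e' @ 5: {3,4}
'e' @ 6: {5,6}
'b' @ 7: {7,8}
'c' @ 8: {1,2,9}  ✓accept
final: {1,2,9}; accept 1 in set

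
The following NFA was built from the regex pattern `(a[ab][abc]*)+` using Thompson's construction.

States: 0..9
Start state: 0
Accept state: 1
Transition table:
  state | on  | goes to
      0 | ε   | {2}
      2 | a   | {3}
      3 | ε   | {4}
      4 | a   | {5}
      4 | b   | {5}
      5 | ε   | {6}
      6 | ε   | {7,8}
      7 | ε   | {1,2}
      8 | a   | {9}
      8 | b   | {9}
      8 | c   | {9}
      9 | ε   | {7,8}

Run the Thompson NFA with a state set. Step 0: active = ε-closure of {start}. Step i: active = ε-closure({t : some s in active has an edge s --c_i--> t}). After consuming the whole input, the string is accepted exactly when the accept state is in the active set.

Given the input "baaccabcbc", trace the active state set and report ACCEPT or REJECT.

initial (ε-close {0}): {0,2}
'b' @ 1: {}  — no active states
rest 'aaccabcbc' ignored (set empty)
after full input: {}  (accept=1 not in)

Answer: REJECT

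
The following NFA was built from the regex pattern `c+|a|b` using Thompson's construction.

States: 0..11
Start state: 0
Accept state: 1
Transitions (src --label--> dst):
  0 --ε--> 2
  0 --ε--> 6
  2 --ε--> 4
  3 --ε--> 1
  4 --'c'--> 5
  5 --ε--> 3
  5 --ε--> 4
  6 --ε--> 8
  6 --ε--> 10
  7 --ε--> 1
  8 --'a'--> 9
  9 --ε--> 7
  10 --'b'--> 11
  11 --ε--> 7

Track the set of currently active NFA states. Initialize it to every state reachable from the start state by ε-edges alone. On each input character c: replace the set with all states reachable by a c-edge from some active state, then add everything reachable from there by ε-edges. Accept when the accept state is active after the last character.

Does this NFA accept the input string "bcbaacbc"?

Answer: REJECT

Trace:
initial (ε-close {0}): {0,2,4,6,8,10}
'b' @ 1: {1,7,11}  [accepting]
'c' @ 2: {}  — dead — no transitions
rest 'baacbc' ignored (set empty)
after full input: {}  (accept=1 not in)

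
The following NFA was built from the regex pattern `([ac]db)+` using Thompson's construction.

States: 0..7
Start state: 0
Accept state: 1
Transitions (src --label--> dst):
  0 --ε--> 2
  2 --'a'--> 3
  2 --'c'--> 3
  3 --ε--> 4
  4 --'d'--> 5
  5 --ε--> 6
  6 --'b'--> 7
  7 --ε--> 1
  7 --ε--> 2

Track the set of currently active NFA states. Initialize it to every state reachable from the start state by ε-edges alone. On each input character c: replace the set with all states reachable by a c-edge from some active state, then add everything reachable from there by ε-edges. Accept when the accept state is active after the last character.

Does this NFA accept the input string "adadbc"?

Answer: REJECT

Derivation:
S₀ = ε-closure({0}) = {0,2}
'a' @ 1: {3,4}
'd' @ 2: {5,6}
'a' @ 3: {}  — no active states
rest 'dbc' ignored (set empty)
after full input: {}  (accept=1 not in)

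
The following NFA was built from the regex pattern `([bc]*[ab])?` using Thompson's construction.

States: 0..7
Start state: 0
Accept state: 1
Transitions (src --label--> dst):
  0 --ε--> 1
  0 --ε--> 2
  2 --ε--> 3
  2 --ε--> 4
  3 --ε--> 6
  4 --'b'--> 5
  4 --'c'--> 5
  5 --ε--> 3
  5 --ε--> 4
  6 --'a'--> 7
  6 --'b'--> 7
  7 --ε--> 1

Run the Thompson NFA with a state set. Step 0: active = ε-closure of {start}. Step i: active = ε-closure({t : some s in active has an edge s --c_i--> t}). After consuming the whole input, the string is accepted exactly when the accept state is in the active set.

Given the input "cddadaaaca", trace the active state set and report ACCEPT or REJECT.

Answer: REJECT

Steps:
initial (ε-close {0}): {0,1,2,3,4,6}
'c' @ 1: {3,4,5,6}
'd' @ 2: {}  — dead — no transitions
rest 'dadaaaca' ignored (set empty)
after full input: {}  (accept=1 not in)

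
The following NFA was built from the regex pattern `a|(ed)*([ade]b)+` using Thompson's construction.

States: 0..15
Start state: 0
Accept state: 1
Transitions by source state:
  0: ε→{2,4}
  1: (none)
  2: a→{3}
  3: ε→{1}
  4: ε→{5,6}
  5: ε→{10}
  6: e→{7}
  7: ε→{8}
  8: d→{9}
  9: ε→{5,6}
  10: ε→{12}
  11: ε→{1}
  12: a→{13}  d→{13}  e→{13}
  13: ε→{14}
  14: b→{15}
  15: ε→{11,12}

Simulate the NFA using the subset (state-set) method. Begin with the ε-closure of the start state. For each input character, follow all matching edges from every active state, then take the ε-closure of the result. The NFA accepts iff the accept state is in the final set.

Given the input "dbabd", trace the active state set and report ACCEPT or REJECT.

S₀ = ε-closure({0}) = {0,2,4,5,6,10,12}
'd' @ 1: {13,14}
'b' @ 2: {1,11,12,15}  (accept∈set)
'a' @ 3: {13,14}
'b' @ 4: {1,11,12,15}  (accept∈set)
'd' @ 5: {13,14}
end set {13,14} — state 1 not in

Answer: REJECT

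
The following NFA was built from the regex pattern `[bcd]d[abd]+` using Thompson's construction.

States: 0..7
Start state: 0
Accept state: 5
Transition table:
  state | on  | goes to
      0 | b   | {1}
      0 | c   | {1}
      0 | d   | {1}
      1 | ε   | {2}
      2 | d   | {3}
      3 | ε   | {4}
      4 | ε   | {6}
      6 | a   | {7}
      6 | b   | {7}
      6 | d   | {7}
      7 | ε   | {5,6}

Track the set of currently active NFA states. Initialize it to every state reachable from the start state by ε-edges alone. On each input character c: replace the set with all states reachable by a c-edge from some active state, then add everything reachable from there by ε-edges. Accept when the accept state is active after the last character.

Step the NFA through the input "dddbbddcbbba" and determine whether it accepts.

Answer: REJECT

Trace:
initial (ε-close {0}): {0}
'd' @ 1: {1,2}
'd' @ 2: {3,4,6}
'd' @ 3: {5,6,7}  (accept∈set)
'b' @ 4: {5,6,7}  (accept∈set)
'b' @ 5: {5,6,7}  (accept∈set)
'd' @ 6: {5,6,7}  (accept∈set)
'd' @ 7: {5,6,7}  (accept∈set)
'c' @ 8: {}  — dead — no transitions
rest 'bbba' ignored (set empty)
after full input: {}  (accept=5 not in)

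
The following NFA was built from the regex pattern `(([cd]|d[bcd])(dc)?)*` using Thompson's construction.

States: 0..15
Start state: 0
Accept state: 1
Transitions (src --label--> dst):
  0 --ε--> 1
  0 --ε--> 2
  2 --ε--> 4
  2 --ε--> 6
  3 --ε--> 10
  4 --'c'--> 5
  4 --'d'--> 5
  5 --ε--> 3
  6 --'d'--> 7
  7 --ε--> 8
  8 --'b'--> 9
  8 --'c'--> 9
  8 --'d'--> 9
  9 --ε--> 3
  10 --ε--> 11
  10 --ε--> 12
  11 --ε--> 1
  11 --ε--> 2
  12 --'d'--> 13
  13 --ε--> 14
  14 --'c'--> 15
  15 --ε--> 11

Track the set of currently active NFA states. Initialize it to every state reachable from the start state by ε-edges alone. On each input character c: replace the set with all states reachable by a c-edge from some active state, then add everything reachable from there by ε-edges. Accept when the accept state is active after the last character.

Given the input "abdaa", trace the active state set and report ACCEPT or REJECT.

Answer: REJECT

Derivation:
S₀ = ε-closure({0}) = {0,1,2,4,6}
'a' @ 1: {}  — state set empty
rest 'bdaa' ignored (set empty)
end set {} — state 1 not in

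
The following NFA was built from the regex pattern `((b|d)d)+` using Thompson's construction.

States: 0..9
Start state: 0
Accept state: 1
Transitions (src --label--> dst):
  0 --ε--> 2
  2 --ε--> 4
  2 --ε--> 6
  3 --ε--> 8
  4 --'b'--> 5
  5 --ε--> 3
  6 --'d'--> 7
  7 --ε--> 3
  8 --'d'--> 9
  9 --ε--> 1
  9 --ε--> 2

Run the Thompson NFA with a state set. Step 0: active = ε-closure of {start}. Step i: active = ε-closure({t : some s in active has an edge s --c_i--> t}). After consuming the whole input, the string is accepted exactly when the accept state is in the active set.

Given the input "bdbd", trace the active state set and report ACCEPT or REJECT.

Answer: ACCEPT

Steps:
start: ε-closure({0}) = {0,2,4,6}
'b' @ 1: {3,5,8}
'd' @ 2: {1,2,4,6,9}  ✓accept
'b' @ 3: {3,5,8}
'd' @ 4: {1,2,4,6,9}  ✓accept
final: {1,2,4,6,9}; accept 1 in set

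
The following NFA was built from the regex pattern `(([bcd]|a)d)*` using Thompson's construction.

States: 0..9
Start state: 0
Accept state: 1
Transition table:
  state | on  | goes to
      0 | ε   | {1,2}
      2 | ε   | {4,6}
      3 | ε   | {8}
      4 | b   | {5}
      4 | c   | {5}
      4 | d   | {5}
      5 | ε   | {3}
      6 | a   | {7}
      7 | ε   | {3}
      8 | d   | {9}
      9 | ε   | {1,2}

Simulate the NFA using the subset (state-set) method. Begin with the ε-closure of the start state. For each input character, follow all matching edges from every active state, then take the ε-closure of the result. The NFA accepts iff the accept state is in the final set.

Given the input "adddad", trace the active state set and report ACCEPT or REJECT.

Answer: ACCEPT

Derivation:
initial (ε-close {0}): {0,1,2,4,6}
'a' @ 1: {3,7,8}
'd' @ 2: {1,2,4,6,9}  (accept∈set)
'd' @ 3: {3,5,8}
'd' @ 4: {1,2,4,6,9}  (accept∈set)
'a' @ 5: {3,7,8}
'd' @ 6: {1,2,4,6,9}  (accept∈set)
after full input: {1,2,4,6,9}  (accept=1 in)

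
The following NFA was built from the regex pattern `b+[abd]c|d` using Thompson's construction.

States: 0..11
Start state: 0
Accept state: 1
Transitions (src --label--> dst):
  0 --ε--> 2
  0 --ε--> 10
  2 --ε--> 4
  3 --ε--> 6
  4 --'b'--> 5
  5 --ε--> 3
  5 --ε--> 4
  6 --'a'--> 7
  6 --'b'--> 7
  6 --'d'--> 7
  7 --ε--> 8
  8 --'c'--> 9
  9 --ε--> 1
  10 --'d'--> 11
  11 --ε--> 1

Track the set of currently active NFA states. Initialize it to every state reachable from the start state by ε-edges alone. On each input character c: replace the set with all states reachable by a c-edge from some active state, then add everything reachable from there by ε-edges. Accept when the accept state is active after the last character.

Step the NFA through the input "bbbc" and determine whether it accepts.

Answer: ACCEPT

Trace:
start: ε-closure({0}) = {0,2,4,10}
'b' @ 1: {3,4,5,6}
'b' @ 2: {3,4,5,6,7,8}
'b' @ 3: {3,4,5,6,7,8}
'c' @ 4: {1,9}  [accepting]
end set {1,9} — state 1 in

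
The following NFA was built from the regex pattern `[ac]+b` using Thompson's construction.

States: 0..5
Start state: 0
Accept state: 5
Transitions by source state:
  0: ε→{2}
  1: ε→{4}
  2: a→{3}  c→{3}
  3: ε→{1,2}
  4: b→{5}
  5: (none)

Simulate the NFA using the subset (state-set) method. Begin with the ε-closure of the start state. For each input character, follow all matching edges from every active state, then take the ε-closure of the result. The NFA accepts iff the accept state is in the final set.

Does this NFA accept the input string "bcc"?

initial (ε-close {0}): {0,2}
'b' @ 1: {}  — no active states
rest 'cc' ignored (set empty)
final: {}; accept 5 not in set

Answer: REJECT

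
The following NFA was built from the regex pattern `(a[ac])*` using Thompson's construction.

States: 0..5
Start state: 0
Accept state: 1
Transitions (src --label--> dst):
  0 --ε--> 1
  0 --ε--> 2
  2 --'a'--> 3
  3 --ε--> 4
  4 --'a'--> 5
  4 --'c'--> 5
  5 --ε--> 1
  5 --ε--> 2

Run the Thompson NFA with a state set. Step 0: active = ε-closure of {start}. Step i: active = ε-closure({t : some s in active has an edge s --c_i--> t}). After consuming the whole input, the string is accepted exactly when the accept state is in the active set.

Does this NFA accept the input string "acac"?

Answer: ACCEPT

Derivation:
S₀ = ε-closure({0}) = {0,1,2}
'a' @ 1: {3,4}
'c' @ 2: {1,2,5}  ✓accept
'a' @ 3: {3,4}
'c' @ 4: {1,2,5}  ✓accept
end set {1,2,5} — state 1 in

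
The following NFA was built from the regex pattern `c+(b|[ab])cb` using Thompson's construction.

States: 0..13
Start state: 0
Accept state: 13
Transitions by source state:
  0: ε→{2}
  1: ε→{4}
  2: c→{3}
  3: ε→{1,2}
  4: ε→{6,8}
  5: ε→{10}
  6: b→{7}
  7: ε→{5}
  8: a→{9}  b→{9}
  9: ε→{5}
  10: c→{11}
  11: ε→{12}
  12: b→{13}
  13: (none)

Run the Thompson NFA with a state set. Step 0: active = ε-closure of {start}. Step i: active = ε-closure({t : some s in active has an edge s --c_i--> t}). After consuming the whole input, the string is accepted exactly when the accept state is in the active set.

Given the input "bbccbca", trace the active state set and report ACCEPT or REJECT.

S₀ = ε-closure({0}) = {0,2}
'b' @ 1: {}  — no active states
rest 'bccbca' ignored (set empty)
final: {}; accept 13 not in set

Answer: REJECT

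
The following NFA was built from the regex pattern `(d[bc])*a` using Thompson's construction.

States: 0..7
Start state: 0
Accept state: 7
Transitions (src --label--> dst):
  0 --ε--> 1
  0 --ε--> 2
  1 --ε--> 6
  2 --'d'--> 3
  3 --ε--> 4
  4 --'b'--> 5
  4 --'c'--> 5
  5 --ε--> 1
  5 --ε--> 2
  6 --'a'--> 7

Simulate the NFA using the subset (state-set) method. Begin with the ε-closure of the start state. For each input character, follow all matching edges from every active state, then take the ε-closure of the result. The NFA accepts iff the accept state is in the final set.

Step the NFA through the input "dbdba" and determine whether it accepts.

initial (ε-close {0}): {0,1,2,6}
'd' @ 1: {3,4}
'b' @ 2: {1,2,5,6}
'd' @ 3: {3,4}
'b' @ 4: {1,2,5,6}
'a' @ 5: {7}  [accepting]
end set {7} — state 7 in

Answer: ACCEPT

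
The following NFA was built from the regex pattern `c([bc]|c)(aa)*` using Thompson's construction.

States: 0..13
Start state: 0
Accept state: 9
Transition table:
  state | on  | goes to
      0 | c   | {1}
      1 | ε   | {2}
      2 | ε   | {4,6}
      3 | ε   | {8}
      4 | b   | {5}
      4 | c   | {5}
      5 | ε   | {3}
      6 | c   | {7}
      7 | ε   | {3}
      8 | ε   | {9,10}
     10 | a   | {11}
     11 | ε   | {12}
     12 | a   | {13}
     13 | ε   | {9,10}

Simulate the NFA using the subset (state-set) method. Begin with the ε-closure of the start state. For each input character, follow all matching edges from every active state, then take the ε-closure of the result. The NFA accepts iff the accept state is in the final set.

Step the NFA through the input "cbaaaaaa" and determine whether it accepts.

initial (ε-close {0}): {0}
'c' @ 1: {1,2,4,6}
'b' @ 2: {3,5,8,9,10}  [accepting]
'a' @ 3: {11,12}
'a' @ 4: {9,10,13}  [accepting]
'a' @ 5: {11,12}
'a' @ 6: {9,10,13}  [accepting]
'a' @ 7: {11,12}
'a' @ 8: {9,10,13}  [accepting]
after full input: {9,10,13}  (accept=9 in)

Answer: ACCEPT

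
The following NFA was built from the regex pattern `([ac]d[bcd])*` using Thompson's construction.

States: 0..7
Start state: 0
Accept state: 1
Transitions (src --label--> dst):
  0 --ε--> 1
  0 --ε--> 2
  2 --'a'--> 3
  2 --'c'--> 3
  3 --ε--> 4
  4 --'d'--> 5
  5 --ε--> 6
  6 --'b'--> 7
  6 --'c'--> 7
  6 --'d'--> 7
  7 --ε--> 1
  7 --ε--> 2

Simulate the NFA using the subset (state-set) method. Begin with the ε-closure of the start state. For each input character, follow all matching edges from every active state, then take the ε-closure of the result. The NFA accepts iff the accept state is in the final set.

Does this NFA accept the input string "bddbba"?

Answer: REJECT

Trace:
initial (ε-close {0}): {0,1,2}
'b' @ 1: {}  — no active states
rest 'ddbba' ignored (set empty)
after full input: {}  (accept=1 not in)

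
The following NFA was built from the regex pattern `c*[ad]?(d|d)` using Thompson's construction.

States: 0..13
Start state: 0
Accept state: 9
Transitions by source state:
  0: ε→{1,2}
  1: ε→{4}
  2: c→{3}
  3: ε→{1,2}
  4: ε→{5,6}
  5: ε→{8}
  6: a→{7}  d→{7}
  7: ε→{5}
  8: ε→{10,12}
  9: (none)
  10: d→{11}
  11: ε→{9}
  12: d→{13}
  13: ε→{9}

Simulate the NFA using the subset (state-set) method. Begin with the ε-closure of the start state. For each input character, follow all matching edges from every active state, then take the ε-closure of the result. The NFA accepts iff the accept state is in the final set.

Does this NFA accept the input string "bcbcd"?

Answer: REJECT

Steps:
S₀ = ε-closure({0}) = {0,1,2,4,5,6,8,10,12}
'b' @ 1: {}  — dead — no transitions
rest 'cbcd' ignored (set empty)
after full input: {}  (accept=9 not in)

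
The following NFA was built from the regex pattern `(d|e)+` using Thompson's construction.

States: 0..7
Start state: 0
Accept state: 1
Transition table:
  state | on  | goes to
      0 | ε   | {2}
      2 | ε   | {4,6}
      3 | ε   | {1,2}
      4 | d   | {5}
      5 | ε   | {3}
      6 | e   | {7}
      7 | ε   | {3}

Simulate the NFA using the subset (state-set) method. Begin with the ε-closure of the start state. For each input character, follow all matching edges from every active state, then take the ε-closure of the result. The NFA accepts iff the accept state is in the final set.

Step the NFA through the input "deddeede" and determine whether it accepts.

Answer: ACCEPT

Trace:
initial (ε-close {0}): {0,2,4,6}
'd' @ 1: {1,2,3,4,5,6}  (accept∈set)
'e' @ 2: {1,2,3,4,6,7}  (accept∈set)
'd' @ 3: {1,2,3,4,5,6}  (accept∈set)
'd' @ 4: {1,2,3,4,5,6}  (accept∈set)
'e' @ 5: {1,2,3,4,6,7}  (accept∈set)
'e' @ 6: {1,2,3,4,6,7}  (accept∈set)
'd' @ 7: {1,2,3,4,5,6}  (accept∈set)
'e' @ 8: {1,2,3,4,6,7}  (accept∈set)
final: {1,2,3,4,6,7}; accept 1 in set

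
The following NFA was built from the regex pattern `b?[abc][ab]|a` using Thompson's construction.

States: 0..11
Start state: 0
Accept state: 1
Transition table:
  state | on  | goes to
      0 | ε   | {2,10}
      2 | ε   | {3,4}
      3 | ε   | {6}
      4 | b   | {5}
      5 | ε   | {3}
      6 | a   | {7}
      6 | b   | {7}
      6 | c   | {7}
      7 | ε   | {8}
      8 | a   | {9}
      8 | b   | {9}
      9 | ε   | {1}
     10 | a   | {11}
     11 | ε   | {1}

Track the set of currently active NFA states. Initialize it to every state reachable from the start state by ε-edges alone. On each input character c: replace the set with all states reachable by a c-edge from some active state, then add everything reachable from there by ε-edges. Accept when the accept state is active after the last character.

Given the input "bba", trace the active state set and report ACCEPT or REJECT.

initial (ε-close {0}): {0,2,3,4,6,10}
'b' @ 1: {3,5,6,7,8}
'b' @ 2: {1,7,8,9}  (accept∈set)
'a' @ 3: {1,9}  (accept∈set)
after full input: {1,9}  (accept=1 in)

Answer: ACCEPT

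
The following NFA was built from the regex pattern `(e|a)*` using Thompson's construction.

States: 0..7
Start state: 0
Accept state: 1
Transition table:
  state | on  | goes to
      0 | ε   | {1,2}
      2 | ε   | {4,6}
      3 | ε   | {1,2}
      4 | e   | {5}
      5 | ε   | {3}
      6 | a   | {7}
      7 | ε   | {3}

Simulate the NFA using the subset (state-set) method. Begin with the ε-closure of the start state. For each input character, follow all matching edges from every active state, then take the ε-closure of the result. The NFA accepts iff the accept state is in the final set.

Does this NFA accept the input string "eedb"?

start: ε-closure({0}) = {0,1,2,4,6}
'e' @ 1: {1,2,3,4,5,6}  (accept∈set)
'e' @ 2: {1,2,3,4,5,6}  (accept∈set)
'd' @ 3: {}  — state set empty
rest 'b' ignored (set empty)
end set {} — state 1 not in

Answer: REJECT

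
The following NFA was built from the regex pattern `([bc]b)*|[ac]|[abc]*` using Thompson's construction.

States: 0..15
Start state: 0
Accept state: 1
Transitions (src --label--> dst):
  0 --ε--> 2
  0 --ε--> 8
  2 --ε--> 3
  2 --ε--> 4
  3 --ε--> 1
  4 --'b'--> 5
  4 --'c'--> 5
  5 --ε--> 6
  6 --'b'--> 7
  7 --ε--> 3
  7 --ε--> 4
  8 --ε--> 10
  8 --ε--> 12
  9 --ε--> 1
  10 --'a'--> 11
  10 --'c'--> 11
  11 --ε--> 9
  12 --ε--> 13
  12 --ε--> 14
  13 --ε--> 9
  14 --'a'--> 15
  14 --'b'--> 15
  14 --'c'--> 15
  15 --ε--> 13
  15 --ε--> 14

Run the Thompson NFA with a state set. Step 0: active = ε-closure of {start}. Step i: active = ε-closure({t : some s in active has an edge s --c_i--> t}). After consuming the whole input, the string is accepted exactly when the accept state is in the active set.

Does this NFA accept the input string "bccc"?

start: ε-closure({0}) = {0,1,2,3,4,8,9,10,12,13,14}
'b' @ 1: {1,5,6,9,13,14,15}  ✓accept
'c' @ 2: {1,9,13,14,15}  ✓accept
'c' @ 3: {1,9,13,14,15}  ✓accept
'c' @ 4: {1,9,13,14,15}  ✓accept
end set {1,9,13,14,15} — state 1 in

Answer: ACCEPT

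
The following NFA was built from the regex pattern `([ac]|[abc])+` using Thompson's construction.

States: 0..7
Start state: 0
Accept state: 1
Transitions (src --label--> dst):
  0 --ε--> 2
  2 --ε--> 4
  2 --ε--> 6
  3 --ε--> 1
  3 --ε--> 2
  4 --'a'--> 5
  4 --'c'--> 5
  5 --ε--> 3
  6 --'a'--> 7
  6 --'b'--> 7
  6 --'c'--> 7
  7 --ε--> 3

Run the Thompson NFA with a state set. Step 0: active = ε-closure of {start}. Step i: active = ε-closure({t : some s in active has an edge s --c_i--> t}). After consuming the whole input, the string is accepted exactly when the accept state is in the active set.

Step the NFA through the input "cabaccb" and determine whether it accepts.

Answer: ACCEPT

Trace:
S₀ = ε-closure({0}) = {0,2,4,6}
'c' @ 1: {1,2,3,4,5,6,7}  (accept∈set)
'a' @ 2: {1,2,3,4,5,6,7}  (accept∈set)
'b' @ 3: {1,2,3,4,6,7}  (accept∈set)
'a' @ 4: {1,2,3,4,5,6,7}  (accept∈set)
'c' @ 5: {1,2,3,4,5,6,7}  (accept∈set)
'c' @ 6: {1,2,3,4,5,6,7}  (accept∈set)
'b' @ 7: {1,2,3,4,6,7}  (accept∈set)
end set {1,2,3,4,6,7} — state 1 in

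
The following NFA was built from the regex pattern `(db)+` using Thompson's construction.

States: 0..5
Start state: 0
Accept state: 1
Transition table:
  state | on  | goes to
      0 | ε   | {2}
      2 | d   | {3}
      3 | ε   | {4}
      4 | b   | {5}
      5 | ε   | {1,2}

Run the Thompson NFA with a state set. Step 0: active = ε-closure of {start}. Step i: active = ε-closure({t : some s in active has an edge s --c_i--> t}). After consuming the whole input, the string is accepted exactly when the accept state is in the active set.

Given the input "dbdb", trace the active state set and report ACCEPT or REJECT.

Answer: ACCEPT

Derivation:
start: ε-closure({0}) = {0,2}
'd' @ 1: {3,4}
'b' @ 2: {1,2,5}  (accept∈set)
'd' @ 3: {3,4}
'b' @ 4: {1,2,5}  (accept∈set)
end set {1,2,5} — state 1 in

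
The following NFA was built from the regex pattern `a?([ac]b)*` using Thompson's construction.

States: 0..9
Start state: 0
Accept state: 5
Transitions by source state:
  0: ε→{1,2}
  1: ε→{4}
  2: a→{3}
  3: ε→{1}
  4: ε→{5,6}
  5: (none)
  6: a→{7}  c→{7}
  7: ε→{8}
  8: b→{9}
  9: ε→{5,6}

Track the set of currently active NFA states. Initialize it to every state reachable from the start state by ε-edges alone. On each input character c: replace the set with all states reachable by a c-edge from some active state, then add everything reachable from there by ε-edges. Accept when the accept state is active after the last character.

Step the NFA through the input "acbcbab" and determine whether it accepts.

Answer: ACCEPT

Steps:
initial (ε-close {0}): {0,1,2,4,5,6}
'a' @ 1: {1,3,4,5,6,7,8}  [accepting]
'c' @ 2: {7,8}
'b' @ 3: {5,6,9}  [accepting]
'c' @ 4: {7,8}
'b' @ 5: {5,6,9}  [accepting]
'a' @ 6: {7,8}
'b' @ 7: {5,6,9}  [accepting]
final: {5,6,9}; accept 5 in set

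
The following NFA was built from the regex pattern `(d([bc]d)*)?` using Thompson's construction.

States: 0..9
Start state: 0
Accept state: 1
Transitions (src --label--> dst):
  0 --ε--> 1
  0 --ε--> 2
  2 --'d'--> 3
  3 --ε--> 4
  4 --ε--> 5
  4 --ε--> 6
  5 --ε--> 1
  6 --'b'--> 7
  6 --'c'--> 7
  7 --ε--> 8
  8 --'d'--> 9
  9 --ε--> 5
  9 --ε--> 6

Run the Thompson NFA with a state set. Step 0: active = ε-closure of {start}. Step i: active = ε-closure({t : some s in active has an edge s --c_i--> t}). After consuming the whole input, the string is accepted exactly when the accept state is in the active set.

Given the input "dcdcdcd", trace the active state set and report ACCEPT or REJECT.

Answer: ACCEPT

Derivation:
S₀ = ε-closure({0}) = {0,1,2}
'd' @ 1: {1,3,4,5,6}  [accepting]
'c' @ 2: {7,8}
'd' @ 3: {1,5,6,9}  [accepting]
'c' @ 4: {7,8}
'd' @ 5: {1,5,6,9}  [accepting]
'c' @ 6: {7,8}
'd' @ 7: {1,5,6,9}  [accepting]
end set {1,5,6,9} — state 1 in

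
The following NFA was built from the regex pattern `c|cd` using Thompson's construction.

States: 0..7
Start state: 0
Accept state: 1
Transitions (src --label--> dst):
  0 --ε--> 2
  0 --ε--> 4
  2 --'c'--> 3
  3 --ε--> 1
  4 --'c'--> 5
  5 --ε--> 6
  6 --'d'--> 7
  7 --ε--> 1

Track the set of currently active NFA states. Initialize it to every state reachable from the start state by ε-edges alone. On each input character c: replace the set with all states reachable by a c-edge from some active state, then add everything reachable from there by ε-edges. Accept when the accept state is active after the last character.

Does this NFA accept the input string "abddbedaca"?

initial (ε-close {0}): {0,2,4}
'a' @ 1: {}  — dead — no transitions
rest 'bddbedaca' ignored (set empty)
end set {} — state 1 not in

Answer: REJECT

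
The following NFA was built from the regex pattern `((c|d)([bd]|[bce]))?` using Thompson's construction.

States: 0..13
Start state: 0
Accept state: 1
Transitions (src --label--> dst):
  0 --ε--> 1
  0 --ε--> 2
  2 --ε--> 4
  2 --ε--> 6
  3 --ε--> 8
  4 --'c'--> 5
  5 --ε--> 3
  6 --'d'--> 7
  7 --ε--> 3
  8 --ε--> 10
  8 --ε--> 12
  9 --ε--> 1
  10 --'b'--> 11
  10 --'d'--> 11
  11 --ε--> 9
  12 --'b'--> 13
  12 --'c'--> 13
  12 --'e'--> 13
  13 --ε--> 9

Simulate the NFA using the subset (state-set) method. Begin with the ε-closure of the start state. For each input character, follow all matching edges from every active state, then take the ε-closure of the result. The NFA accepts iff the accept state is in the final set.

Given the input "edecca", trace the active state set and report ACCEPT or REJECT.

Answer: REJECT

Trace:
S₀ = ε-closure({0}) = {0,1,2,4,6}
'e' @ 1: {}  — no active states
rest 'decca' ignored (set empty)
final: {}; accept 1 not in set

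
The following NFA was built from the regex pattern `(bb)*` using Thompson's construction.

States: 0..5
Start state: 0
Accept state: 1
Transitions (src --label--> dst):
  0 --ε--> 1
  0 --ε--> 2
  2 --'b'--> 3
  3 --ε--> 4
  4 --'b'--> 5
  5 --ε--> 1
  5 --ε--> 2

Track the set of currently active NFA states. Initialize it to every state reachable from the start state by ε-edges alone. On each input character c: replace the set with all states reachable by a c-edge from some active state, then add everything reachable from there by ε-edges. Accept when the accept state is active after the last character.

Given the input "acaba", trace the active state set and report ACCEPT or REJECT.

start: ε-closure({0}) = {0,1,2}
'a' @ 1: {}  — no active states
rest 'caba' ignored (set empty)
after full input: {}  (accept=1 not in)

Answer: REJECT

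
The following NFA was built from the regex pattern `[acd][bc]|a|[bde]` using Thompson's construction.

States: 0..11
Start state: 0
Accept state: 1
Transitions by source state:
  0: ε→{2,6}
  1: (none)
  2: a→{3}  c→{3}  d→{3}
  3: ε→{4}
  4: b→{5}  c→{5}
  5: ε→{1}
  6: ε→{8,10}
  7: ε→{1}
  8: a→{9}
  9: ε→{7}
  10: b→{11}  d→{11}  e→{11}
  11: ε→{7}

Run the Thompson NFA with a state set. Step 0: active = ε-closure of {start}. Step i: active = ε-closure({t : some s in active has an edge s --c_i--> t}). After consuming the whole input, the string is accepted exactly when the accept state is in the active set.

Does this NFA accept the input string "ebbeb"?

Answer: REJECT

Trace:
start: ε-closure({0}) = {0,2,6,8,10}
'e' @ 1: {1,7,11}  ✓accept
'b' @ 2: {}  — no active states
rest 'beb' ignored (set empty)
final: {}; accept 1 not in set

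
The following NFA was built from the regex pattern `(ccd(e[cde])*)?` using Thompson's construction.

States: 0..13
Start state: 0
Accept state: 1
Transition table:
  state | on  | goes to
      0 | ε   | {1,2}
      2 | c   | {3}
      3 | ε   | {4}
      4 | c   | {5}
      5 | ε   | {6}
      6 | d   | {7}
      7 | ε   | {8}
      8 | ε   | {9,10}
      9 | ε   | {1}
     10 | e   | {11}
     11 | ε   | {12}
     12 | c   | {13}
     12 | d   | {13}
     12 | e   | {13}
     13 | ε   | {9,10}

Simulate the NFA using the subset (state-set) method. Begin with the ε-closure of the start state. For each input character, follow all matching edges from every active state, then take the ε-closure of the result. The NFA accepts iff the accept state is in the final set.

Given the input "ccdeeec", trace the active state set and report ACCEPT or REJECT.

S₀ = ε-closure({0}) = {0,1,2}
'c' @ 1: {3,4}
'c' @ 2: {5,6}
'd' @ 3: {1,7,8,9,10}  [accepting]
'e' @ 4: {11,12}
'e' @ 5: {1,9,10,13}  [accepting]
'e' @ 6: {11,12}
'c' @ 7: {1,9,10,13}  [accepting]
final: {1,9,10,13}; accept 1 in set

Answer: ACCEPT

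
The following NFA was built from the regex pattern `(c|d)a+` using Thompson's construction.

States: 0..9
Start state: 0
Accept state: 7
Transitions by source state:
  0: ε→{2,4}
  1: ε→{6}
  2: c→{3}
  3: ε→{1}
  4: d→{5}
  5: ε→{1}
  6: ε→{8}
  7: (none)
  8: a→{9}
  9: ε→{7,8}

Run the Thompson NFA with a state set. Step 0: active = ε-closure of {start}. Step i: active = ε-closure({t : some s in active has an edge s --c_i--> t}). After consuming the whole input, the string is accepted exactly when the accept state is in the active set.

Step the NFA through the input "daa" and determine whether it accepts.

start: ε-closure({0}) = {0,2,4}
'd' @ 1: {1,5,6,8}
'a' @ 2: {7,8,9}  (accept∈set)
'a' @ 3: {7,8,9}  (accept∈set)
end set {7,8,9} — state 7 in

Answer: ACCEPT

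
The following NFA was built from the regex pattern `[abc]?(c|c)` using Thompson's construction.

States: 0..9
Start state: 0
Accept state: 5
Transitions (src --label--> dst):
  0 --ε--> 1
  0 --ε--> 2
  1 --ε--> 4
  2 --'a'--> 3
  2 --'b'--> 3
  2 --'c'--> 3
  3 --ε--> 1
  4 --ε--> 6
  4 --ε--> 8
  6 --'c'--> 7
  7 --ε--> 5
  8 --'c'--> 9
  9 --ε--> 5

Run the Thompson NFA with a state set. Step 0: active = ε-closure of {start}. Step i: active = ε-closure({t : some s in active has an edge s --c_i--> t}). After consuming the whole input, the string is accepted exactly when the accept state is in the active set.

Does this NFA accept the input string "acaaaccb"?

S₀ = ε-closure({0}) = {0,1,2,4,6,8}
'a' @ 1: {1,3,4,6,8}
'c' @ 2: {5,7,9}  ✓accept
'a' @ 3: {}  — dead — no transitions
rest 'aaccb' ignored (set empty)
after full input: {}  (accept=5 not in)

Answer: REJECT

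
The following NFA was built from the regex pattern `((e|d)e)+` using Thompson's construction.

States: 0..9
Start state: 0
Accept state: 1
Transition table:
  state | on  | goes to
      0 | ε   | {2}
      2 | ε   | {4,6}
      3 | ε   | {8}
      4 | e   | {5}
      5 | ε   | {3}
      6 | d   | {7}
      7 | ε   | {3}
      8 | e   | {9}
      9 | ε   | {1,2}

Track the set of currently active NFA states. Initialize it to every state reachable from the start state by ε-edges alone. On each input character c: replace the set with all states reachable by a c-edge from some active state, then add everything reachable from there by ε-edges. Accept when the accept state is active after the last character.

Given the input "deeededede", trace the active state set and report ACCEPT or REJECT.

Answer: ACCEPT

Trace:
S₀ = ε-closure({0}) = {0,2,4,6}
'd' @ 1: {3,7,8}
'e' @ 2: {1,2,4,6,9}  [accepting]
'e' @ 3: {3,5,8}
'e' @ 4: {1,2,4,6,9}  [accepting]
'd' @ 5: {3,7,8}
'e' @ 6: {1,2,4,6,9}  [accepting]
'd' @ 7: {3,7,8}
'e' @ 8: {1,2,4,6,9}  [accepting]
'd' @ 9: {3,7,8}
'e' @ 10: {1,2,4,6,9}  [accepting]
end set {1,2,4,6,9} — state 1 in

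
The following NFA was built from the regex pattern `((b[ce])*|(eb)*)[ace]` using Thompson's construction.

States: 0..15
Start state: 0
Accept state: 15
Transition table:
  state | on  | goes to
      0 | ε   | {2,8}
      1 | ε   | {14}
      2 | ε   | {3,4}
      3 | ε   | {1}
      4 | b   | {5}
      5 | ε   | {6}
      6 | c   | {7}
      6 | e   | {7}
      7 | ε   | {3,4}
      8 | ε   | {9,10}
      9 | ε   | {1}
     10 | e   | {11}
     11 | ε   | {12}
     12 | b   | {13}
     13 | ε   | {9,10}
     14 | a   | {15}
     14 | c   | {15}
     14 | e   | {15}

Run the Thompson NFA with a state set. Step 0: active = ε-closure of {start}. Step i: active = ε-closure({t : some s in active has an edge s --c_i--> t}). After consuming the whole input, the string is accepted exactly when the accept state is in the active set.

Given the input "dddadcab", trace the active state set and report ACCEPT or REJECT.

Answer: REJECT

Steps:
S₀ = ε-closure({0}) = {0,1,2,3,4,8,9,10,14}
'd' @ 1: {}  — no active states
rest 'ddadcab' ignored (set empty)
after full input: {}  (accept=15 not in)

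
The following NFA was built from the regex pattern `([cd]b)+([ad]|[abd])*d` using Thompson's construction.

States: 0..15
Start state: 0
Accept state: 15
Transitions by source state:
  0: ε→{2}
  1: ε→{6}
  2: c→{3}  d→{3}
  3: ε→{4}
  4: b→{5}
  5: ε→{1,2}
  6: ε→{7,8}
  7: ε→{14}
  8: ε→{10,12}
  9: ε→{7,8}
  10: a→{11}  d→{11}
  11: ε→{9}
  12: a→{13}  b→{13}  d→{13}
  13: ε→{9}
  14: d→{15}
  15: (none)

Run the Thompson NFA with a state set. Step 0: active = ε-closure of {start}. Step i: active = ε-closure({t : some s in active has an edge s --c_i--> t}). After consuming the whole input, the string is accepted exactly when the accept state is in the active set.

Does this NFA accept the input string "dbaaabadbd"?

Answer: ACCEPT

Derivation:
S₀ = ε-closure({0}) = {0,2}
'd' @ 1: {3,4}
'b' @ 2: {1,2,5,6,7,8,10,12,14}
'a' @ 3: {7,8,9,10,11,12,13,14}
'a' @ 4: {7,8,9,10,11,12,13,14}
'a' @ 5: {7,8,9,10,11,12,13,14}
'b' @ 6: {7,8,9,10,12,13,14}
'a' @ 7: {7,8,9,10,11,12,13,14}
'd' @ 8: {7,8,9,10,11,12,13,14,15}  ✓accept
'b' @ 9: {7,8,9,10,12,13,14}
'd' @ 10: {7,8,9,10,11,12,13,14,15}  ✓accept
end set {7,8,9,10,11,12,13,14,15} — state 15 in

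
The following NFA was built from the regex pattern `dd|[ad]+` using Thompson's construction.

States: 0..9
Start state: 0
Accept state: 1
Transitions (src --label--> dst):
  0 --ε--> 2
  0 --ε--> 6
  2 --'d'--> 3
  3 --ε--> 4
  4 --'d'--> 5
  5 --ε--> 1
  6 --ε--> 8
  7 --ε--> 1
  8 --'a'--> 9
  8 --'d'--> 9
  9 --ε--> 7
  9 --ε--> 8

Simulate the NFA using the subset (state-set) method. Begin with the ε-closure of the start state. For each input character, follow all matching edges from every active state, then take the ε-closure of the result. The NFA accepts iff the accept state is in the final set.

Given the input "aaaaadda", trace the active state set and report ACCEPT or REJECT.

Answer: ACCEPT

Trace:
S₀ = ε-closure({0}) = {0,2,6,8}
'a' @ 1: {1,7,8,9}  ✓accept
'a' @ 2: {1,7,8,9}  ✓accept
'a' @ 3: {1,7,8,9}  ✓accept
'a' @ 4: {1,7,8,9}  ✓accept
'a' @ 5: {1,7,8,9}  ✓accept
'd' @ 6: {1,7,8,9}  ✓accept
'd' @ 7: {1,7,8,9}  ✓accept
'a' @ 8: {1,7,8,9}  ✓accept
after full input: {1,7,8,9}  (accept=1 in)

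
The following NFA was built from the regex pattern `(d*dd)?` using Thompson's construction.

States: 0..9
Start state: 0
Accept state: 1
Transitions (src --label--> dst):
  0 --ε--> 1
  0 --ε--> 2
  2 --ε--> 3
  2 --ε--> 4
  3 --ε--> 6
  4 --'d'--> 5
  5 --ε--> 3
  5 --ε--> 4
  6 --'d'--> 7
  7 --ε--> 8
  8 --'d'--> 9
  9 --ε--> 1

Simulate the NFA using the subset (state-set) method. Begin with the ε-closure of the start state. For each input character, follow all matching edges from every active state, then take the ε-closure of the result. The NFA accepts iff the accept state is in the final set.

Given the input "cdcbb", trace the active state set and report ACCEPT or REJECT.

start: ε-closure({0}) = {0,1,2,3,4,6}
'c' @ 1: {}  — no active states
rest 'dcbb' ignored (set empty)
final: {}; accept 1 not in set

Answer: REJECT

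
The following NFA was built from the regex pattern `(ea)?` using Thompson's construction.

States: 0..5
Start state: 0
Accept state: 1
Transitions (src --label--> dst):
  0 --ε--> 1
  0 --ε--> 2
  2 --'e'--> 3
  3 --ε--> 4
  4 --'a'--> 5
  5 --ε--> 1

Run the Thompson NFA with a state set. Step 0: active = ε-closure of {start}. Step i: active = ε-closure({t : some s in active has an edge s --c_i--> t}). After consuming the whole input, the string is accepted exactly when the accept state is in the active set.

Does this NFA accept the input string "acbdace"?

start: ε-closure({0}) = {0,1,2}
'a' @ 1: {}  — dead — no transitions
rest 'cbdace' ignored (set empty)
final: {}; accept 1 not in set

Answer: REJECT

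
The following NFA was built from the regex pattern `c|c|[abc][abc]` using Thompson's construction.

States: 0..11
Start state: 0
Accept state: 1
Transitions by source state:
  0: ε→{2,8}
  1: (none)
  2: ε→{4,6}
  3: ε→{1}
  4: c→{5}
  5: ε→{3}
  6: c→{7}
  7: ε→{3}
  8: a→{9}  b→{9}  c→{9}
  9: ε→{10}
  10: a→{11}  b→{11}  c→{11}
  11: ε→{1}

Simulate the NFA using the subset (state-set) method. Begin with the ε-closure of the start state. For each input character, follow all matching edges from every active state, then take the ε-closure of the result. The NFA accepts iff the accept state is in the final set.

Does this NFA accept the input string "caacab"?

start: ε-closure({0}) = {0,2,4,6,8}
'c' @ 1: {1,3,5,7,9,10}  [accepting]
'a' @ 2: {1,11}  [accepting]
'a' @ 3: {}  — dead — no transitions
rest 'cab' ignored (set empty)
end set {} — state 1 not in

Answer: REJECT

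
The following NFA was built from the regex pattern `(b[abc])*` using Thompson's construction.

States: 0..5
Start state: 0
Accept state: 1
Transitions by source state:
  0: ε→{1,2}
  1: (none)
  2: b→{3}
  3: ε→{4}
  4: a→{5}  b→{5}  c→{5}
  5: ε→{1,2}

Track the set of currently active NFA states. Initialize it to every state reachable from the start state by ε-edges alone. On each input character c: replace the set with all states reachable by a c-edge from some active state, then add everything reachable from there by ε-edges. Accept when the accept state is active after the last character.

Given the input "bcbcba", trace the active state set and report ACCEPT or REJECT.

Answer: ACCEPT

Derivation:
S₀ = ε-closure({0}) = {0,1,2}
'b' @ 1: {3,4}
'c' @ 2: {1,2,5}  (accept∈set)
'b' @ 3: {3,4}
'c' @ 4: {1,2,5}  (accept∈set)
'b' @ 5: {3,4}
'a' @ 6: {1,2,5}  (accept∈set)
end set {1,2,5} — state 1 in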